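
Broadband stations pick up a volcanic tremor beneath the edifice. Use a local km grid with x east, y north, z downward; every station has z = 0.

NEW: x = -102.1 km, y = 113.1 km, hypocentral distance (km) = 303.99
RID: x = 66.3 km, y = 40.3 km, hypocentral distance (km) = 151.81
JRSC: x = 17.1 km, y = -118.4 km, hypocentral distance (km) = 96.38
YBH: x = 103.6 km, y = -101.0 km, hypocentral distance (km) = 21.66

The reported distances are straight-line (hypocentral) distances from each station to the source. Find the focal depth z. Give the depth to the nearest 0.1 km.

Each station gives a sphere (x−x_i)² + (y−y_i)² + z² = d_i² (stations at z=0).
Subtracting the NEW sphere from RID and JRSC: z² cancels, leaving linear equations in x and y:
336.8 x − 145.6 y = 52167.40
238.4 x − 463.0 y = 74215.77
Solving: x ≈ 110.105, y ≈ -103.600 km (keep extra digits for the depth step; rounded: 110.1, -103.6).
Then from the NEW sphere: z² = 303.99² − (x + 102.1)² − (y − 113.1)² with x = 110.105, y = -103.600, so z ≈ 20.496 ≈ 20.5 km.
Check against YBH (with the unrounded solution): distance 21.66 ≈ 21.66 km. ✓

20.5 km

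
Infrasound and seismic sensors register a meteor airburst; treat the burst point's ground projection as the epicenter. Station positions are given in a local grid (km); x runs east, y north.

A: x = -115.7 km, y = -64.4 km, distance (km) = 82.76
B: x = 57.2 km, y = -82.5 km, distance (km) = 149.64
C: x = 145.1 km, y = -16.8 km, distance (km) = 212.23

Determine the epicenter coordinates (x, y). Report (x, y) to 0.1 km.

x ≈ -66.3 km, y ≈ 2.0 km

Circle about each station: (x + 115.7)² + (y + 64.4)² = 82.76²; (x − 57.2)² + (y + 82.5)² = 149.64²; (x − 145.1)² + (y + 16.8)² = 212.23².
Subtracting pairs of circle equations eliminates x²+y² and gives linear equations (the radical axes):
345.8 x − 36.2 y = -22998.67
521.6 x + 95.2 y = -34389.96
Solving the 2×2 system: x ≈ -66.3, y ≈ 2.0 km.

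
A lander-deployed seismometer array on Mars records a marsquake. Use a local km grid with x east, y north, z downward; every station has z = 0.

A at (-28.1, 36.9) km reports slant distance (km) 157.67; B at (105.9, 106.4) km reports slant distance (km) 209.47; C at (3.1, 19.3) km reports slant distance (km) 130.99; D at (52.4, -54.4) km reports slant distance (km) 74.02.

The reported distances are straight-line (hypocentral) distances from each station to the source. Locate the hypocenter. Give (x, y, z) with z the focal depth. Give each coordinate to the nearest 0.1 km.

x ≈ 48.2 km, y ≈ -83.1 km, depth ≈ 68.1 km

Each station gives a sphere (x−x_i)² + (y−y_i)² + z² = d_i² (stations at z=0).
Subtracting the A sphere from B and C: z² cancels, leaving linear equations in x and y:
268.0 x + 139.0 y = 1366.70
62.4 x − 35.2 y = 5932.33
Solving: x ≈ 48.196, y ≈ -83.093 km (keep extra digits for the depth step; rounded: 48.2, -83.1).
Then from the A sphere: z² = 157.67² − (x + 28.1)² − (y − 36.9)² with x = 48.196, y = -83.093, so z ≈ 68.121 ≈ 68.1 km.
Check against D (with the unrounded solution): distance 74.04 ≈ 74.02 km. ✓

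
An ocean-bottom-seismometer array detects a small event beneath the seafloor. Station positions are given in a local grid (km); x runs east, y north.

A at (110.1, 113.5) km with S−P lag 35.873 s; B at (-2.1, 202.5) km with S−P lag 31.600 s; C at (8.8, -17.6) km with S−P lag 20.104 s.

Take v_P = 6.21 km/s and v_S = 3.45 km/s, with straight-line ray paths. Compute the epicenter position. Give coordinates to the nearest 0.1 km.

x ≈ -145.8 km, y ≈ 3.7 km

Distance from S−P lag: d = Δt · v_P v_S / (v_P − v_S) = Δt · (6.21·3.45)/(6.21−3.45) ≈ 7.7625·Δt.
So d_A = 278.46, d_B = 245.30, d_C = 156.06 km.
Circle about each station: (x − 110.1)² + (y − 113.5)² = 278.46²; (x + 2.1)² + (y − 202.5)² = 245.30²; (x − 8.8)² + (y + 17.6)² = 156.06².
Subtracting the A equation from the B and C equations removes the quadratic terms:
-224.4 x + 178.0 y = 33374.28
-202.6 x − 262.2 y = 28568.19
Solving the 2×2 system: x ≈ -145.8, y ≈ 3.7 km.
Check against A (with the unrounded x, y): √((x − 110.1)²+(y − 113.5)²) = 278.46 ≈ 278.46 km. ✓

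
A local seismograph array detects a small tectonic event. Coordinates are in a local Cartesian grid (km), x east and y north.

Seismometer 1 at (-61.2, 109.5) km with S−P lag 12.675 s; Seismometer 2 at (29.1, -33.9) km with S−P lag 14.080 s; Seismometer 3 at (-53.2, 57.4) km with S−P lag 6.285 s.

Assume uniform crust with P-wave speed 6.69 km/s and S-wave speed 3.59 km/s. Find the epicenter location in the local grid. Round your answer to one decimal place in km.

-70.0 km east, 11.7 km north

Distance from S−P lag: d = Δt · v_P v_S / (v_P − v_S) = Δt · (6.69·3.59)/(6.69−3.59) ≈ 7.7475·Δt.
So d_Seismometer 1 = 98.20, d_Seismometer 2 = 109.08, d_Seismometer 3 = 48.69 km.
Circle about each station: (x + 61.2)² + (y − 109.5)² = 98.20²; (x − 29.1)² + (y + 33.9)² = 109.08²; (x + 53.2)² + (y − 57.4)² = 48.69².
Subtracting pairs of circle equations eliminates x²+y² and gives linear equations (the radical axes):
180.6 x − 286.8 y = -15994.88
16.0 x − 104.2 y = -2338.17
Solving the 2×2 system: x ≈ -70.0, y ≈ 11.7 km.
Check against Seismometer 1 (with the unrounded x, y): √((x + 61.2)²+(y − 109.5)²) = 98.20 ≈ 98.20 km. ✓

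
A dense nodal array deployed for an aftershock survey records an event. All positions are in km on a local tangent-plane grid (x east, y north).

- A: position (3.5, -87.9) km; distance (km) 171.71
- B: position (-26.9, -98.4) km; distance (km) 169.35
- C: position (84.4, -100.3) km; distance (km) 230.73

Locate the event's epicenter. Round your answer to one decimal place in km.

Circle about each station: (x − 3.5)² + (y + 87.9)² = 171.71²; (x + 26.9)² + (y + 98.4)² = 169.35²; (x − 84.4)² + (y + 100.3)² = 230.73².
Subtracting the A equation from the B and C equations removes the quadratic terms:
-60.8 x − 21.0 y = 3472.41
161.8 x − 24.8 y = -14307.22
Solving the 2×2 system: x ≈ -78.8, y ≈ 62.8 km.

x ≈ -78.8 km, y ≈ 62.8 km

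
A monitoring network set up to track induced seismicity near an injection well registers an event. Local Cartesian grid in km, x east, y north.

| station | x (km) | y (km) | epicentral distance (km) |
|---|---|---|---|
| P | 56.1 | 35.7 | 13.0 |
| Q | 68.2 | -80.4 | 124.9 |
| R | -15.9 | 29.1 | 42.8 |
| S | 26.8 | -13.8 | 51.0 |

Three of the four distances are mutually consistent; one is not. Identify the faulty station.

Solve using three stations at a time. Using Q, R, S (subtract circle equations pairwise → linear system) gives (x, y) ≈ (26.2, 37.2).
Distances from that point to each station vs reported:
  P: calculated 30.0 vs reported 13.0 → residual 17.0 km
  Q: calculated 124.9 vs reported 124.9 → residual 0.0 km
  R: calculated 42.8 vs reported 42.8 → residual 0.0 km
  S: calculated 51.0 vs reported 51.0 → residual 0.0 km
Q, R, S are mutually consistent (residuals ≈ 0); P is off by 17.0 km.

P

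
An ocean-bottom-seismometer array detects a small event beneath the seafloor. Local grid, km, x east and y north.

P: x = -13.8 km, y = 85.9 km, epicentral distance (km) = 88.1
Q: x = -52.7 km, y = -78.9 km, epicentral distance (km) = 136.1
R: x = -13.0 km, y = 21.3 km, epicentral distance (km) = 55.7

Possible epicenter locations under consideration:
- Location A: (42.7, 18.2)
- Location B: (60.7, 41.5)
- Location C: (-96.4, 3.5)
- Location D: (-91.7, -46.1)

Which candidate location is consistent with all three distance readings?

Location A

For each candidate, compare |candidate − station| to the reported distance:
Location A: residuals P 0.1, Q 0.0, R 0.1 → max 0.1 km
Location B: residuals P 1.4, Q 29.3, R 20.7 → max 29.3 km
Location C: residuals P 28.6, Q 42.8, R 29.6 → max 42.8 km
Location D: residuals P 65.2, Q 85.1, R 47.9 → max 85.1 km
Only Location A has all residuals ≈ 0.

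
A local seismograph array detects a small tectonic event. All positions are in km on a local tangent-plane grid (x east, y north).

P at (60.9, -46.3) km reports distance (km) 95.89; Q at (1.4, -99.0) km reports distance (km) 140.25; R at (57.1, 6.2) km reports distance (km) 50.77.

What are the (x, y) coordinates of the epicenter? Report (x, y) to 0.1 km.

19.3 km east, 40.1 km north

Circle about each station: (x − 60.9)² + (y + 46.3)² = 95.89²; (x − 1.4)² + (y + 99.0)² = 140.25²; (x − 57.1)² + (y − 6.2)² = 50.77².
Subtracting the P equation from the Q and R equations removes the quadratic terms:
-119.0 x − 105.4 y = -6524.71
-7.6 x + 105.0 y = 4063.65
Solving the 2×2 system: x ≈ 19.3, y ≈ 40.1 km.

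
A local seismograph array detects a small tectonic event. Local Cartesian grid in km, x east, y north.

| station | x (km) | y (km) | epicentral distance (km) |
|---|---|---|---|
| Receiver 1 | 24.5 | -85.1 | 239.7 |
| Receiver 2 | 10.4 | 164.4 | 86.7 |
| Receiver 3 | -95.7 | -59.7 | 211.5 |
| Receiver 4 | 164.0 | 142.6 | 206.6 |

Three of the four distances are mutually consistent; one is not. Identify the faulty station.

Solve using three stations at a time. Using Receiver 1, Receiver 3, Receiver 4 (subtract circle equations pairwise → linear system) gives (x, y) ≈ (-42.6, 145.0).
Distances from that point to each station vs reported:
  Receiver 1: calculated 239.7 vs reported 239.7 → residual 0.0 km
  Receiver 2: calculated 56.4 vs reported 86.7 → residual 30.3 km
  Receiver 3: calculated 211.5 vs reported 211.5 → residual 0.0 km
  Receiver 4: calculated 206.6 vs reported 206.6 → residual 0.0 km
Receiver 1, Receiver 3, Receiver 4 are mutually consistent (residuals ≈ 0); Receiver 2 is off by 30.3 km.

Receiver 2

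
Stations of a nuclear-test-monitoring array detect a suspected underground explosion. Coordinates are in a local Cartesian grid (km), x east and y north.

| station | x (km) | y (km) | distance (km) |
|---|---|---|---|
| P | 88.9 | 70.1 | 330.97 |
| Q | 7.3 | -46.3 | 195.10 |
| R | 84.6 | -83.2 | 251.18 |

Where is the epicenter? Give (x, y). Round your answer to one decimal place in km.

-157.2 km east, -151.2 km north

Circle about each station: (x − 88.9)² + (y − 70.1)² = 330.97²; (x − 7.3)² + (y + 46.3)² = 195.10²; (x − 84.6)² + (y + 83.2)² = 251.18².
Subtracting pairs of circle equations eliminates x²+y² and gives linear equations (the radical axes):
-163.2 x − 232.8 y = 60856.89
-8.6 x − 306.6 y = 47711.93
Solving the 2×2 system: x ≈ -157.2, y ≈ -151.2 km.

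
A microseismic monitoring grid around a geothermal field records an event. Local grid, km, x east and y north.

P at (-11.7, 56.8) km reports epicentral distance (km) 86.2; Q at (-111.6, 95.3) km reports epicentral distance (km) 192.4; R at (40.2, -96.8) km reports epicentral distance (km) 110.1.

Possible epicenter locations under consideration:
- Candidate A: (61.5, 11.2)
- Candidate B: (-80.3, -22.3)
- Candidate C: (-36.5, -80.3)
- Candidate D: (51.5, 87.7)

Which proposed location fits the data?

For each candidate, compare |candidate − station| to the reported distance:
Candidate A: residuals P 0.0, Q 0.0, R 0.0 → max 0.0 km
Candidate B: residuals P 18.5, Q 70.7, R 31.6 → max 70.7 km
Candidate C: residuals P 53.1, Q 1.4, R 31.6 → max 53.1 km
Candidate D: residuals P 15.9, Q 29.1, R 74.7 → max 74.7 km
Only Candidate A has all residuals ≈ 0.

Candidate A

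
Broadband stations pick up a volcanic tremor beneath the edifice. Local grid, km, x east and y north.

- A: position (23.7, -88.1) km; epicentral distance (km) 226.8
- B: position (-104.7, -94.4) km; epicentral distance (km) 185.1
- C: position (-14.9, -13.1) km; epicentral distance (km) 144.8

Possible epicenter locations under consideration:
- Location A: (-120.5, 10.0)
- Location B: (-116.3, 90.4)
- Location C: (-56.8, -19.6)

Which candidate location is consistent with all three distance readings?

Location B

For each candidate, compare |candidate − station| to the reported distance:
Location A: residuals A 52.4, B 79.5, C 36.7 → max 79.5 km
Location B: residuals A 0.1, B 0.1, C 0.1 → max 0.1 km
Location C: residuals A 121.1, B 96.3, C 102.4 → max 121.1 km
Only Location B has all residuals ≈ 0.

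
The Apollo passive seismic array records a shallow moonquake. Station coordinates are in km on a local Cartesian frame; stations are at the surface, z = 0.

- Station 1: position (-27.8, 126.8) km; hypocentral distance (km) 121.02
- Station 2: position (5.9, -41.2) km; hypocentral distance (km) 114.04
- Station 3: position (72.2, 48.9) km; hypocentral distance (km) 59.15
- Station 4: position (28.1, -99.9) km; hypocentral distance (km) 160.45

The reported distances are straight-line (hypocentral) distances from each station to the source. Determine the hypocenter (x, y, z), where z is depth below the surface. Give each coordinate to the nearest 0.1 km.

x ≈ 48.3 km, y ≈ 49.8 km, depth ≈ 54.1 km

Each station gives a sphere (x−x_i)² + (y−y_i)² + z² = d_i² (stations at z=0).
Subtracting the Station 1 sphere from Station 2 and Station 3: z² cancels, leaving linear equations in x and y:
67.4 x − 336.0 y = -13478.11
200.0 x − 155.8 y = 1900.09
Solving: x ≈ 48.296, y ≈ 49.801 km (keep extra digits for the depth step; rounded: 48.3, 49.8).
Then from the Station 1 sphere: z² = 121.02² − (x + 27.8)² − (y − 126.8)² with x = 48.296, y = 49.801, so z ≈ 54.096 ≈ 54.1 km.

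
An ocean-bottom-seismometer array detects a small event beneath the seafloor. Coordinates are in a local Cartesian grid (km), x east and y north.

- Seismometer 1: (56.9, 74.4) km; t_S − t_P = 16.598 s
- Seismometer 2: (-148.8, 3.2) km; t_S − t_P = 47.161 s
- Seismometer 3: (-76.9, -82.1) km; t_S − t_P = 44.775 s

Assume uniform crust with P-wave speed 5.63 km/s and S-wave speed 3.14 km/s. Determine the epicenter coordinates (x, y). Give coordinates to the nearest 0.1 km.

Distance from S−P lag: d = Δt · v_P v_S / (v_P − v_S) = Δt · (5.63·3.14)/(5.63−3.14) ≈ 7.0997·Δt.
So d_Seismometer 1 = 117.84, d_Seismometer 2 = 334.83, d_Seismometer 3 = 317.89 km.
Circle about each station: (x − 56.9)² + (y − 74.4)² = 117.84²; (x + 148.8)² + (y − 3.2)² = 334.83²; (x + 76.9)² + (y + 82.1)² = 317.89².
Subtracting pairs of circle equations eliminates x²+y² and gives linear equations (the radical axes):
-411.4 x − 142.4 y = -84846.15
-267.6 x − 313.0 y = -83286.74
Solving the 2×2 system: x ≈ 162.1, y ≈ 127.5 km.

x ≈ 162.1 km, y ≈ 127.5 km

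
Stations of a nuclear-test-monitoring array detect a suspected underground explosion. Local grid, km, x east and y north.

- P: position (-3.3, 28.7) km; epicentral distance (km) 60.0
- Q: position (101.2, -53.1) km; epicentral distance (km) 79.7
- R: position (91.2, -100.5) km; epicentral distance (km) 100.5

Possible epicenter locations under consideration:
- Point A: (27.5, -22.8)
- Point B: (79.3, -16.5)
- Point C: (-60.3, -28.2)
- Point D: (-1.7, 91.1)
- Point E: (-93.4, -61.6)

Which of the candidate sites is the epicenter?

Point A

For each candidate, compare |candidate − station| to the reported distance:
Point A: residuals P 0.0, Q 0.0, R 0.0 → max 0.0 km
Point B: residuals P 34.2, Q 37.0, R 15.7 → max 37.0 km
Point C: residuals P 20.5, Q 83.7, R 67.4 → max 83.7 km
Point D: residuals P 2.4, Q 97.4, R 112.4 → max 112.4 km
Point E: residuals P 67.6, Q 115.1, R 88.2 → max 115.1 km
Only Point A has all residuals ≈ 0.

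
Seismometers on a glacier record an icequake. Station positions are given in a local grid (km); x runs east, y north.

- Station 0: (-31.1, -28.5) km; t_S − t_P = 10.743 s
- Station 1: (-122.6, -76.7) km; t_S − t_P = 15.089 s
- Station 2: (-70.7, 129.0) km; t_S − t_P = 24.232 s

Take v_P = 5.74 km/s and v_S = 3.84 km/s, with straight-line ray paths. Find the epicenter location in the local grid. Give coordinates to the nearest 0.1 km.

x ≈ 45.0 km, y ≈ -127.2 km

Distance from S−P lag: d = Δt · v_P v_S / (v_P − v_S) = Δt · (5.74·3.84)/(5.74−3.84) ≈ 11.6008·Δt.
So d_Station 0 = 124.63, d_Station 1 = 175.05, d_Station 2 = 281.11 km.
Circle about each station: (x + 31.1)² + (y + 28.5)² = 124.63²; (x + 122.6)² + (y + 76.7)² = 175.05²; (x + 70.7)² + (y − 129.0)² = 281.11².
Subtracting pairs of circle equations eliminates x²+y² and gives linear equations (the radical axes):
-183.0 x − 96.4 y = 4024.32
-79.2 x + 315.0 y = -43630.17
Solving the 2×2 system: x ≈ 45.0, y ≈ -127.2 km.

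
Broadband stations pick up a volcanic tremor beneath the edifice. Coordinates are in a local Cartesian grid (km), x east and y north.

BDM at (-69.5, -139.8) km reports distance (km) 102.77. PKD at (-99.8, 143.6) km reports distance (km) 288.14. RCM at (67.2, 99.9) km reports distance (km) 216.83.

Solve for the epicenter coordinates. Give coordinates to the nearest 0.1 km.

Circle about each station: (x + 69.5)² + (y + 139.8)² = 102.77²; (x + 99.8)² + (y − 143.6)² = 288.14²; (x − 67.2)² + (y − 99.9)² = 216.83².
Subtracting the BDM equation from the PKD and RCM equations removes the quadratic terms:
-60.6 x + 566.8 y = -66256.28
273.4 x + 479.4 y = -46332.02
Solving the 2×2 system: x ≈ 29.9, y ≈ -113.7 km.
Check against BDM (with the unrounded x, y): √((x + 69.5)²+(y + 139.8)²) = 102.77 ≈ 102.77 km. ✓

29.9 km east, -113.7 km north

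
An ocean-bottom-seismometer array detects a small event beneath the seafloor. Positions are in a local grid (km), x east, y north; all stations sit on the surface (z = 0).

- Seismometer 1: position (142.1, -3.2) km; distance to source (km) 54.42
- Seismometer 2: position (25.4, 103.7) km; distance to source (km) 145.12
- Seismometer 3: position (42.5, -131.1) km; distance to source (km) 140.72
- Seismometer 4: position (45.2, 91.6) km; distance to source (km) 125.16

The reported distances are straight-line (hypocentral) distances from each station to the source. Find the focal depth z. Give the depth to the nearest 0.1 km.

Each station gives a sphere (x−x_i)² + (y−y_i)² + z² = d_i² (stations at z=0).
Subtracting the Seismometer 1 sphere from Seismometer 2 and Seismometer 3: z² cancels, leaving linear equations in x and y:
-233.4 x + 213.8 y = -26902.08
-199.2 x − 255.8 y = -18049.77
Solving: x ≈ 104.999, y ≈ -11.204 km (keep extra digits for the depth step; rounded: 105.0, -11.2).
Then from the Seismometer 1 sphere: z² = 54.42² − (x − 142.1)² − (y + 3.2)² with x = 104.999, y = -11.204, so z ≈ 39.000 ≈ 39.0 km.

depth ≈ 39.0 km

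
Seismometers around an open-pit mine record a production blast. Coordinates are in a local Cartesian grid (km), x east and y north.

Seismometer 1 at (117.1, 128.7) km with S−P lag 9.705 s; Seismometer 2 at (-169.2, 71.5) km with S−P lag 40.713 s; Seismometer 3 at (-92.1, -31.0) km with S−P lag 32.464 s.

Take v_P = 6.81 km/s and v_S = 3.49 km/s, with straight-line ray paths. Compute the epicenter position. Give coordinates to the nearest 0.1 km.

122.0 km east, 59.4 km north

Distance from S−P lag: d = Δt · v_P v_S / (v_P − v_S) = Δt · (6.81·3.49)/(6.81−3.49) ≈ 7.1587·Δt.
So d_Seismometer 1 = 69.48, d_Seismometer 2 = 291.45, d_Seismometer 3 = 232.40 km.
Circle about each station: (x − 117.1)² + (y − 128.7)² = 69.48²; (x + 169.2)² + (y − 71.5)² = 291.45²; (x + 92.1)² + (y + 31.0)² = 232.40².
Subtracting the Seismometer 1 equation from the Seismometer 2 and Seismometer 3 equations removes the quadratic terms:
-572.6 x − 114.4 y = -76650.84
-418.4 x − 319.4 y = -70014.98
Solving the 2×2 system: x ≈ 122.0, y ≈ 59.4 km.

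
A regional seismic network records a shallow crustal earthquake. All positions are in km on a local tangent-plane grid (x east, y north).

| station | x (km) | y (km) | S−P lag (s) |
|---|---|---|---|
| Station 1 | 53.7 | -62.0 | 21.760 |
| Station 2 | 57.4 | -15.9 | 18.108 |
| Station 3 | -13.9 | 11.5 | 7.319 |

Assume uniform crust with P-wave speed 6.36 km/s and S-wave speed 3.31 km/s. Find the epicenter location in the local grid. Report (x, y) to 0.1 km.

Distance from S−P lag: d = Δt · v_P v_S / (v_P − v_S) = Δt · (6.36·3.31)/(6.36−3.31) ≈ 6.9022·Δt.
So d_Station 1 = 150.19, d_Station 2 = 124.98, d_Station 3 = 50.52 km.
Circle about each station: (x − 53.7)² + (y + 62.0)² = 150.19²; (x − 57.4)² + (y + 15.9)² = 124.98²; (x + 13.9)² + (y − 11.5)² = 50.52².
Subtracting pairs of circle equations eliminates x²+y² and gives linear equations (the radical axes):
7.4 x + 92.2 y = 3756.92
-135.2 x + 147.0 y = 13602.54
Solving the 2×2 system: x ≈ -51.8, y ≈ 44.9 km.
Check against Station 1 (with the unrounded x, y): √((x − 53.7)²+(y + 62.0)²) = 150.19 ≈ 150.19 km. ✓

(-51.8, 44.9)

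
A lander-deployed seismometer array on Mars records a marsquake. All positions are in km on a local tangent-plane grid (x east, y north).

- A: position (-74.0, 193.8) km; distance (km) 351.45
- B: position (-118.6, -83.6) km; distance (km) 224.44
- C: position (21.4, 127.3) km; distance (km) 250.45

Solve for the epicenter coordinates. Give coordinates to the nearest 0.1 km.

104.4 km east, -109.0 km north

Circle about each station: (x + 74.0)² + (y − 193.8)² = 351.45²; (x + 118.6)² + (y + 83.6)² = 224.44²; (x − 21.4)² + (y − 127.3)² = 250.45².
Subtracting the A equation from the B and C equations removes the quadratic terms:
-89.2 x − 554.8 y = 51164.27
190.8 x − 133.0 y = 34420.71
Solving the 2×2 system: x ≈ 104.4, y ≈ -109.0 km.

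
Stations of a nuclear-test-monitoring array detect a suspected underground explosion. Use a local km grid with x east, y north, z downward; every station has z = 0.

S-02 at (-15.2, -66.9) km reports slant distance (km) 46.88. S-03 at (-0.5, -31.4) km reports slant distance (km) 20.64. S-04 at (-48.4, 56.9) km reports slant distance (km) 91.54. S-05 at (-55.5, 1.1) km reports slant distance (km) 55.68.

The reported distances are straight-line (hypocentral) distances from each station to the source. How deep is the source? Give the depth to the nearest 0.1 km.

depth ≈ 17.3 km

Each station gives a sphere (x−x_i)² + (y−y_i)² + z² = d_i² (stations at z=0).
Subtracting the S-02 sphere from S-03 and S-04: z² cancels, leaving linear equations in x and y:
29.4 x + 71.0 y = -1948.72
-66.4 x + 247.6 y = -5308.32
Solving: x ≈ -8.805, y ≈ -23.800 km (keep extra digits for the depth step; rounded: -8.8, -23.8).
Then from the S-02 sphere: z² = 46.88² − (x + 15.2)² − (y + 66.9)² with x = -8.805, y = -23.800, so z ≈ 17.298 ≈ 17.3 km.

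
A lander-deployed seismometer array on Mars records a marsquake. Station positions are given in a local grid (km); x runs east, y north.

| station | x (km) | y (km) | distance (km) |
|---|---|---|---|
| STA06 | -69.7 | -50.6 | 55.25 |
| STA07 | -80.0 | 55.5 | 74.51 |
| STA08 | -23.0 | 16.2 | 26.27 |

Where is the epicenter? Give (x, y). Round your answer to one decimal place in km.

(-37.5, -5.7)

Circle about each station: (x + 69.7)² + (y + 50.6)² = 55.25²; (x + 80.0)² + (y − 55.5)² = 74.51²; (x + 23.0)² + (y − 16.2)² = 26.27².
Subtracting pairs of circle equations eliminates x²+y² and gives linear equations (the radical axes):
-20.6 x + 212.2 y = -437.38
93.4 x + 133.6 y = -4264.56
Solving the 2×2 system: x ≈ -37.5, y ≈ -5.7 km.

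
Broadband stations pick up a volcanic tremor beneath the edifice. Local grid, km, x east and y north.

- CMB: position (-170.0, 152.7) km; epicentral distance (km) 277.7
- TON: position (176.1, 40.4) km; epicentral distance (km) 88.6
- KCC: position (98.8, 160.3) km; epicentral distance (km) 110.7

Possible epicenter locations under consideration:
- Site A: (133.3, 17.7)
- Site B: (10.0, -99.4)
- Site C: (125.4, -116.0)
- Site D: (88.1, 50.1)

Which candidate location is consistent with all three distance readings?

Site D

For each candidate, compare |candidate − station| to the reported distance:
Site A: residuals CMB 54.3, TON 40.2, KCC 36.0 → max 54.3 km
Site B: residuals CMB 32.1, TON 128.5, KCC 163.8 → max 163.8 km
Site C: residuals CMB 121.6, TON 75.8, KCC 166.9 → max 166.9 km
Site D: residuals CMB 0.0, TON 0.1, KCC 0.0 → max 0.1 km
Only Site D has all residuals ≈ 0.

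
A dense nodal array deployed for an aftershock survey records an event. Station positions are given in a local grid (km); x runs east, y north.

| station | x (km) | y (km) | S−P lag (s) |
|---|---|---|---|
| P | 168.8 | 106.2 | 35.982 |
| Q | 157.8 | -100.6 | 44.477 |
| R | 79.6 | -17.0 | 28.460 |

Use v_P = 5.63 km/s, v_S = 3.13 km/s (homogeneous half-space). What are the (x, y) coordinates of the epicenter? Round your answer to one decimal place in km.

(-84.7, 98.1)

Distance from S−P lag: d = Δt · v_P v_S / (v_P − v_S) = Δt · (5.63·3.13)/(5.63−3.13) ≈ 7.0488·Δt.
So d_P = 253.63, d_Q = 313.51, d_R = 200.61 km.
Circle about each station: (x − 168.8)² + (y − 106.2)² = 253.63²; (x − 157.8)² + (y + 100.6)² = 313.51²; (x − 79.6)² + (y + 17.0)² = 200.61².
Subtracting pairs of circle equations eliminates x²+y² and gives linear equations (the radical axes):
-22.0 x − 413.6 y = -38711.02
-178.4 x − 246.4 y = -9062.92
Solving the 2×2 system: x ≈ -84.7, y ≈ 98.1 km.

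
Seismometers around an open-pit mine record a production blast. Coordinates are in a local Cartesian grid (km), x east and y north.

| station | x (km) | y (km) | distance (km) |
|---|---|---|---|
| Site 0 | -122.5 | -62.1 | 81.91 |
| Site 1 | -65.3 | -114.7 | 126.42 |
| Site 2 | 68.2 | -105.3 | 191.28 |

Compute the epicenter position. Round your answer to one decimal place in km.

x ≈ -84.2 km, y ≈ 10.3 km

Circle about each station: (x + 122.5)² + (y + 62.1)² = 81.91²; (x + 65.3)² + (y + 114.7)² = 126.42²; (x − 68.2)² + (y + 105.3)² = 191.28².
Subtracting the Site 0 equation from the Site 1 and Site 2 equations removes the quadratic terms:
114.4 x − 105.2 y = -10715.25
381.4 x − 86.4 y = -33002.12
Solving the 2×2 system: x ≈ -84.2, y ≈ 10.3 km.
Check against Site 0 (with the unrounded x, y): √((x + 122.5)²+(y + 62.1)²) = 81.90 ≈ 81.91 km. ✓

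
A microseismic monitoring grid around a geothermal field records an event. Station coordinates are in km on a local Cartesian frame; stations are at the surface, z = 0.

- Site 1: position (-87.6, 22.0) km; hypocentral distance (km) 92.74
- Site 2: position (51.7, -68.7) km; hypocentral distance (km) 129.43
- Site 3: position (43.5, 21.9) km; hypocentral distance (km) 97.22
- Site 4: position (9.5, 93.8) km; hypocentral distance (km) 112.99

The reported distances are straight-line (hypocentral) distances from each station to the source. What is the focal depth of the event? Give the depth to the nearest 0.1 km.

depth ≈ 67.7 km

Each station gives a sphere (x−x_i)² + (y−y_i)² + z² = d_i² (stations at z=0).
Subtracting the Site 1 sphere from Site 2 and Site 3: z² cancels, leaving linear equations in x and y:
278.6 x − 181.4 y = -8916.60
262.2 x − 0.2 y = -6636.92
Solving: x ≈ -25.305, y ≈ 10.291 km (keep extra digits for the depth step; rounded: -25.3, 10.3).
Then from the Site 1 sphere: z² = 92.74² − (x + 87.6)² − (y − 22.0)² with x = -25.305, y = 10.291, so z ≈ 67.697 ≈ 67.7 km.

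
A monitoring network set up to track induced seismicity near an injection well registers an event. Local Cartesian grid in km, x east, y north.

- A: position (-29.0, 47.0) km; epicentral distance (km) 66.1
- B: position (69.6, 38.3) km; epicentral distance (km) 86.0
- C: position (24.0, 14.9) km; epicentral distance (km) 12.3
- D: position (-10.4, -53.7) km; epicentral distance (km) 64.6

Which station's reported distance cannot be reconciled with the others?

B

Solve using three stations at a time. Using A, C, D (subtract circle equations pairwise → linear system) gives (x, y) ≈ (20.4, 3.1).
Distances from that point to each station vs reported:
  A: calculated 66.1 vs reported 66.1 → residual 0.0 km
  B: calculated 60.5 vs reported 86.0 → residual 25.5 km
  C: calculated 12.3 vs reported 12.3 → residual 0.0 km
  D: calculated 64.6 vs reported 64.6 → residual 0.0 km
A, C, D are mutually consistent (residuals ≈ 0); B is off by 25.5 km.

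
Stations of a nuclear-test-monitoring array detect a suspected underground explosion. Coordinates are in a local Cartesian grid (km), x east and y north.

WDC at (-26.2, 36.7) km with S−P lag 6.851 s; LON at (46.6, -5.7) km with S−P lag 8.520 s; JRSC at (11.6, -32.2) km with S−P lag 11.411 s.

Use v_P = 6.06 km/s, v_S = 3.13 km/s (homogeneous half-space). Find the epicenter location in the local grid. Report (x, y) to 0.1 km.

(17.9, 41.4)

Distance from S−P lag: d = Δt · v_P v_S / (v_P − v_S) = Δt · (6.06·3.13)/(6.06−3.13) ≈ 6.4737·Δt.
So d_WDC = 44.35, d_LON = 55.16, d_JRSC = 73.87 km.
Circle about each station: (x + 26.2)² + (y − 36.7)² = 44.35²; (x − 46.6)² + (y + 5.7)² = 55.16²; (x − 11.6)² + (y + 32.2)² = 73.87².
Subtracting the WDC equation from the LON and JRSC equations removes the quadratic terms:
145.6 x − 84.8 y = -904.98
75.6 x − 137.8 y = -4351.78
Solving the 2×2 system: x ≈ 17.9, y ≈ 41.4 km.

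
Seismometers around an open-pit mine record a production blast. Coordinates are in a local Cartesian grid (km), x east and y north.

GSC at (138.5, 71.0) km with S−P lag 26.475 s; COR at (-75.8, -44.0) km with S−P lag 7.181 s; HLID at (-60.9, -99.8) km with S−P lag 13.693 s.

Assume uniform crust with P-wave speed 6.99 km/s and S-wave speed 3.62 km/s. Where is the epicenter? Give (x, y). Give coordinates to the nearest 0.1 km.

Distance from S−P lag: d = Δt · v_P v_S / (v_P − v_S) = Δt · (6.99·3.62)/(6.99−3.62) ≈ 7.5085·Δt.
So d_GSC = 198.79, d_COR = 53.92, d_HLID = 102.81 km.
Circle about each station: (x − 138.5)² + (y − 71.0)² = 198.79²; (x + 75.8)² + (y + 44.0)² = 53.92²; (x + 60.9)² + (y + 99.8)² = 102.81².
Subtracting the GSC equation from the COR and HLID equations removes the quadratic terms:
-428.6 x − 230.0 y = 20068.49
-398.8 x − 341.6 y = 18393.17
Solving the 2×2 system: x ≈ -48.0, y ≈ 2.2 km.

-48.0 km east, 2.2 km north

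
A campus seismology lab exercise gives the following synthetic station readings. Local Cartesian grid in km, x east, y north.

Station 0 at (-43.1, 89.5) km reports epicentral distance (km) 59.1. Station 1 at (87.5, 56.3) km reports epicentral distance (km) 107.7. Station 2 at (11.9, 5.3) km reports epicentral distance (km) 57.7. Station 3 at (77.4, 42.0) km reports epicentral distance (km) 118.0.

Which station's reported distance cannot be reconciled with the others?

Station 1

Solve using three stations at a time. Using Station 0, Station 2, Station 3 (subtract circle equations pairwise → linear system) gives (x, y) ≈ (-40.0, 30.5).
Distances from that point to each station vs reported:
  Station 0: calculated 59.1 vs reported 59.1 → residual 0.0 km
  Station 1: calculated 130.1 vs reported 107.7 → residual 22.4 km
  Station 2: calculated 57.7 vs reported 57.7 → residual 0.0 km
  Station 3: calculated 118.0 vs reported 118.0 → residual 0.0 km
Station 0, Station 2, Station 3 are mutually consistent (residuals ≈ 0); Station 1 is off by 22.4 km.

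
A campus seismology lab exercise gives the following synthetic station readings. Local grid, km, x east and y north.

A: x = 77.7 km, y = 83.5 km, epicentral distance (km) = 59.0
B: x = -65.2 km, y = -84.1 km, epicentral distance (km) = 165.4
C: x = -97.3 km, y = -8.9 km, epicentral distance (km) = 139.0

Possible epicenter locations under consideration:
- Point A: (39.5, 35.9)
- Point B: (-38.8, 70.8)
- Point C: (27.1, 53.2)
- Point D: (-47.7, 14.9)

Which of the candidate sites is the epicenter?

Point C

For each candidate, compare |candidate − station| to the reported distance:
Point A: residuals A 2.0, B 6.1, C 4.9 → max 6.1 km
Point B: residuals A 58.2, B 8.3, C 40.1 → max 58.2 km
Point C: residuals A 0.0, B 0.0, C 0.0 → max 0.0 km
Point D: residuals A 83.9, B 64.9, C 84.0 → max 84.0 km
Only Point C has all residuals ≈ 0.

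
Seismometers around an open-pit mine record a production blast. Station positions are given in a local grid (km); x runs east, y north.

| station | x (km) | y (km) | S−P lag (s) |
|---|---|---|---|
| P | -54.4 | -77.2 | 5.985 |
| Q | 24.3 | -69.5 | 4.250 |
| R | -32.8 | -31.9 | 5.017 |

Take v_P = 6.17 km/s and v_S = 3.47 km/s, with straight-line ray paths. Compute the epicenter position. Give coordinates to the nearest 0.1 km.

Distance from S−P lag: d = Δt · v_P v_S / (v_P − v_S) = Δt · (6.17·3.47)/(6.17−3.47) ≈ 7.9296·Δt.
So d_P = 47.46, d_Q = 33.70, d_R = 39.78 km.
Circle about each station: (x + 54.4)² + (y + 77.2)² = 47.46²; (x − 24.3)² + (y + 69.5)² = 33.70²; (x + 32.8)² + (y + 31.9)² = 39.78².
Subtracting the P equation from the Q and R equations removes the quadratic terms:
157.4 x + 15.4 y = -2381.70
43.2 x + 90.6 y = -6155.75
Solving the 2×2 system: x ≈ -8.9, y ≈ -63.7 km.

(-8.9, -63.7)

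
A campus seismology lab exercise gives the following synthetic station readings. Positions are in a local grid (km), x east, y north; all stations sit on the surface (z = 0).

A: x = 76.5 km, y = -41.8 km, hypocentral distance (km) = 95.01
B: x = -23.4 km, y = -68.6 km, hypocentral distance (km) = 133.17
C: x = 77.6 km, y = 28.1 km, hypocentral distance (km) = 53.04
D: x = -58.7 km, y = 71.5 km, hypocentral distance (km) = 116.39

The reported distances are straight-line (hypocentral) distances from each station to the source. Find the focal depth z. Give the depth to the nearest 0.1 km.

Each station gives a sphere (x−x_i)² + (y−y_i)² + z² = d_i² (stations at z=0).
Subtracting the A sphere from B and C: z² cancels, leaving linear equations in x and y:
-199.8 x − 53.6 y = -11053.32
2.2 x + 139.8 y = 5425.54
Solving: x ≈ 45.101, y ≈ 38.100 km (keep extra digits for the depth step; rounded: 45.1, 38.1).
Then from the A sphere: z² = 95.01² − (x − 76.5)² − (y + 41.8)² with x = 45.101, y = 38.100, so z ≈ 40.706 ≈ 40.7 km.

depth ≈ 40.7 km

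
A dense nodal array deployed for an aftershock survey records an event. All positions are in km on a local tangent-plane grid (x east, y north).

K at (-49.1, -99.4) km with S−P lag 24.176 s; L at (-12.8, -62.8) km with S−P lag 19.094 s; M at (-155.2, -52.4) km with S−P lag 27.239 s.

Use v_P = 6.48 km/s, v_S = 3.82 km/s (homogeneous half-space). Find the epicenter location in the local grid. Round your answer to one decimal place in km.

Distance from S−P lag: d = Δt · v_P v_S / (v_P − v_S) = Δt · (6.48·3.82)/(6.48−3.82) ≈ 9.3059·Δt.
So d_K = 224.98, d_L = 177.69, d_M = 253.48 km.
Circle about each station: (x + 49.1)² + (y + 99.4)² = 224.98²; (x + 12.8)² + (y + 62.8)² = 177.69²; (x + 155.2)² + (y + 52.4)² = 253.48².
Subtracting the K equation from the L and M equations removes the quadratic terms:
72.6 x + 73.2 y = 10858.77
-212.2 x + 94.0 y = 905.52
Solving the 2×2 system: x ≈ 42.7, y ≈ 106.0 km.

42.7 km east, 106.0 km north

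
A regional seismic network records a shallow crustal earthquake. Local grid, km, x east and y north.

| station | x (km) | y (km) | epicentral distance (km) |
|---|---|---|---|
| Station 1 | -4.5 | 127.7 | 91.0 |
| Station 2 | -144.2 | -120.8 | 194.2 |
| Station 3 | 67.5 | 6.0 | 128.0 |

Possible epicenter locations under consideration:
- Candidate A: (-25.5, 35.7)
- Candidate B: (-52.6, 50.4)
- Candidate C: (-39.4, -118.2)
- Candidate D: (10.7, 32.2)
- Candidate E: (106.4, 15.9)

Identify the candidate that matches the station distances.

For each candidate, compare |candidate − station| to the reported distance:
Candidate A: residuals Station 1 3.4, Station 2 2.2, Station 3 30.4 → max 30.4 km
Candidate B: residuals Station 1 0.0, Station 2 0.0, Station 3 0.0 → max 0.0 km
Candidate C: residuals Station 1 157.4, Station 2 89.4, Station 3 35.9 → max 157.4 km
Candidate D: residuals Station 1 5.7, Station 2 23.5, Station 3 65.4 → max 65.4 km
Candidate E: residuals Station 1 66.5, Station 2 91.3, Station 3 87.9 → max 91.3 km
Only Candidate B has all residuals ≈ 0.

Candidate B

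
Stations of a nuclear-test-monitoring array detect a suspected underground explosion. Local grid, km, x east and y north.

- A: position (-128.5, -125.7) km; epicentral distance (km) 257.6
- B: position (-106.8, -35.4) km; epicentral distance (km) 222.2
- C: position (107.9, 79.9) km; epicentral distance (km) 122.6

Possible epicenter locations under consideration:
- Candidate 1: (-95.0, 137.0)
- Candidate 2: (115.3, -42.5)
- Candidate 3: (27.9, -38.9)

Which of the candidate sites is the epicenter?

Candidate 2

For each candidate, compare |candidate − station| to the reported distance:
Candidate 1: residuals A 7.2, B 49.4, C 88.2 → max 88.2 km
Candidate 2: residuals A 0.0, B 0.0, C 0.0 → max 0.0 km
Candidate 3: residuals A 78.7, B 87.5, C 20.6 → max 87.5 km
Only Candidate 2 has all residuals ≈ 0.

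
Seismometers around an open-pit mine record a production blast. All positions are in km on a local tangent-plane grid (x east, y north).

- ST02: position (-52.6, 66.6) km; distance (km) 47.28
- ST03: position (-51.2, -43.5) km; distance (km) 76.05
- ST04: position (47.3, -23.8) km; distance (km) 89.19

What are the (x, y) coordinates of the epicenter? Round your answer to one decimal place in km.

x ≈ -25.3 km, y ≈ 28.0 km

Circle about each station: (x + 52.6)² + (y − 66.6)² = 47.28²; (x + 51.2)² + (y + 43.5)² = 76.05²; (x − 47.3)² + (y + 23.8)² = 89.19².
Subtracting the ST02 equation from the ST03 and ST04 equations removes the quadratic terms:
2.8 x − 220.2 y = -6236.83
199.8 x − 180.8 y = -10118.05
Solving the 2×2 system: x ≈ -25.3, y ≈ 28.0 km.
Check against ST02 (with the unrounded x, y): √((x + 52.6)²+(y − 66.6)²) = 47.28 ≈ 47.28 km. ✓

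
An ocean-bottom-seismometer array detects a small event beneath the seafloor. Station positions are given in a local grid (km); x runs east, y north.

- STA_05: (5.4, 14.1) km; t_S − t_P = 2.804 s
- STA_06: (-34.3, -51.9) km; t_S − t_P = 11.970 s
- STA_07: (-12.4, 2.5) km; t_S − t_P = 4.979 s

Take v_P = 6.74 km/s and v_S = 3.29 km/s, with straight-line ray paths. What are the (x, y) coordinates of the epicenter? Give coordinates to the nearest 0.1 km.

x ≈ 19.6 km, y ≈ 3.0 km

Distance from S−P lag: d = Δt · v_P v_S / (v_P − v_S) = Δt · (6.74·3.29)/(6.74−3.29) ≈ 6.4274·Δt.
So d_STA_05 = 18.02, d_STA_06 = 76.94, d_STA_07 = 32.00 km.
Circle about each station: (x − 5.4)² + (y − 14.1)² = 18.02²; (x + 34.3)² + (y + 51.9)² = 76.94²; (x + 12.4)² + (y − 2.5)² = 32.00².
Subtracting pairs of circle equations eliminates x²+y² and gives linear equations (the radical axes):
-79.4 x − 132.0 y = -1952.91
-35.6 x − 23.2 y = -767.24
Solving the 2×2 system: x ≈ 19.6, y ≈ 3.0 km.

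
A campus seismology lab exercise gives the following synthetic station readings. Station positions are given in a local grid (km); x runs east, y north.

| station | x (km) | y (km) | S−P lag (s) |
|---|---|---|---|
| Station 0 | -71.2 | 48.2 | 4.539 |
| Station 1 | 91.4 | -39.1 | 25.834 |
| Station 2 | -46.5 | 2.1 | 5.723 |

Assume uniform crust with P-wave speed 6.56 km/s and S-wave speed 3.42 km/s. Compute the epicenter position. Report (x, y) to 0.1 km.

Distance from S−P lag: d = Δt · v_P v_S / (v_P − v_S) = Δt · (6.56·3.42)/(6.56−3.42) ≈ 7.1450·Δt.
So d_Station 0 = 32.43, d_Station 1 = 184.58, d_Station 2 = 40.89 km.
Circle about each station: (x + 71.2)² + (y − 48.2)² = 32.43²; (x − 91.4)² + (y + 39.1)² = 184.58²; (x + 46.5)² + (y − 2.1)² = 40.89².
Subtracting the Station 0 equation from the Station 1 and Station 2 equations removes the quadratic terms:
325.2 x − 174.6 y = -30527.98
49.4 x − 92.2 y = -5846.31
Solving the 2×2 system: x ≈ -84.0, y ≈ 18.4 km.
Check against Station 0 (with the unrounded x, y): √((x + 71.2)²+(y − 48.2)²) = 32.42 ≈ 32.43 km. ✓

-84.0 km east, 18.4 km north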